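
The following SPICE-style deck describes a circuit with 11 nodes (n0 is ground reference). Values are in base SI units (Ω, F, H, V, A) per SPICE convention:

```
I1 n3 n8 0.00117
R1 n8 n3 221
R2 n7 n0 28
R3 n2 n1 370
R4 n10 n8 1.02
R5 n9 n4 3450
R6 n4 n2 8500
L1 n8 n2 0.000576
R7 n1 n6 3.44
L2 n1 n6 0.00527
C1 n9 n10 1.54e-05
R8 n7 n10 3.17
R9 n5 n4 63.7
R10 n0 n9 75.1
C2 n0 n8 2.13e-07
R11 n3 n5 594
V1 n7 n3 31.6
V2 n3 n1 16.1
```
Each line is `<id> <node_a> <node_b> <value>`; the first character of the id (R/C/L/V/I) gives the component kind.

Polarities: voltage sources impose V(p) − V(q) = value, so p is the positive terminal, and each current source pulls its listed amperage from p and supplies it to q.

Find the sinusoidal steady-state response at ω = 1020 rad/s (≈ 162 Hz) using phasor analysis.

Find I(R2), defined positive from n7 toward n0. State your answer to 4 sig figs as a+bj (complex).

0.007870+0.0006232j A

MNA unknowns: 10 node voltages V₁..V_10 plus 2 source currents (V1, V2)
I1: z[3]−=0.00117, z[8]+=0.00117
R1: Y=0.004525+0.000j on G[8,3]
R2: Y=0.03571+0.000j on G[7,0]
R3: Y=0.002703+0.000j on G[2,1]
R4: Y=0.9804+0.000j on G[10,8]
R5: Y=0.0002899+0.000j on G[9,4]
R6: Y=0.0001176+0.000j on G[4,2]
L1: Y=0.000-1.702j on G[8,2]
R7: Y=0.2907+0.000j on G[1,6]
L2: Y=0.000-0.1860j on G[1,6]
C1: Y=0.000+0.01571j on G[9,10]
R8: Y=0.3155+0.000j on G[7,10]
R9: Y=0.01570+0.000j on G[5,4]
R10: Y=0.01332+0.000j on G[0,9]
C2: Y=0.000+0.0002173j on G[0,8]
R11: Y=0.001684+0.000j on G[3,5]
V1: row V7−V3=31.6, i_V1 at 7,3
V2: row V3−V1=16.1, i_V2 at 3,1
solve → V1=-47.48+0.01745j, V2=-0.8897-0.05519j, V3=-31.38+0.01745j, V4=-24.89+0.005539j, V5=-25.52+0.006693j, V6=-47.48+0.01745j, V7=0.2204+0.01745j, V8=-0.8896+0.02045j, V9=-0.5907-0.03228j, V10=-0.6188+0.02006j
aux → i_V1=-0.2726+0.0002008j, i_V2=-0.1259+0.0001963j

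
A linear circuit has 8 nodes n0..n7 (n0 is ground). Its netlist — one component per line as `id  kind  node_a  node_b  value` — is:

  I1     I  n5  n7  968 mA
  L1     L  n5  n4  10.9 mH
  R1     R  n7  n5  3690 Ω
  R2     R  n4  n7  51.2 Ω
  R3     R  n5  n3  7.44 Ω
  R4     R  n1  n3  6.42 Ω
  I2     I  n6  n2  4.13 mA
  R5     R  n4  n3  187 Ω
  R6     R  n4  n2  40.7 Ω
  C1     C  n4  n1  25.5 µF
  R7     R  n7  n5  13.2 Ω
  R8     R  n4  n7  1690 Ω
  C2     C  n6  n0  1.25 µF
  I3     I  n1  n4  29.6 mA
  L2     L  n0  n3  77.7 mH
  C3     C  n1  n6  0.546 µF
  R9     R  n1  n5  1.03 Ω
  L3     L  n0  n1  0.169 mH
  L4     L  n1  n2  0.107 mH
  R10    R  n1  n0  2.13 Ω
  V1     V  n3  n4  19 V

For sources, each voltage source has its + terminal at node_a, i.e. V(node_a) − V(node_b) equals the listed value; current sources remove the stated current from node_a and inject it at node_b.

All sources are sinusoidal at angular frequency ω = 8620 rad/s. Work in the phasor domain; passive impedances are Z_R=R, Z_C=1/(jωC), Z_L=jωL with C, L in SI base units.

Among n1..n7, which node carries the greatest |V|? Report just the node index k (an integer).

4

Element admittances at ω=8620 rad/s:
  I1: injects 0.968 A into n7 (from n5)
  Y(L1) = 0.000-0.01064j S between n5,n4
  Y(R1) = 0.0002710+0.000j S between n7,n5
  Y(R2) = 0.01953+0.000j S between n4,n7
  Y(R3) = 0.1344+0.000j S between n5,n3
  Y(R4) = 0.1558+0.000j S between n1,n3
  I2: injects 0.00413 A into n2 (from n6)
  Y(R5) = 0.005348+0.000j S between n4,n3
  Y(R6) = 0.02457+0.000j S between n4,n2
  Y(C1) = 0.000+0.2198j S between n4,n1
  Y(R7) = 0.07576+0.000j S between n7,n5
  Y(R8) = 0.0005917+0.000j S between n4,n7
  Y(C2) = 0.000+0.01078j S between n6,n0
  I3: injects 0.0296 A into n4 (from n1)
  Y(L2) = 0.000-0.001493j S between n0,n3
  Y(C3) = 0.000+0.004707j S between n1,n6
  Y(R9) = 0.9709+0.000j S between n1,n5
  Y(L3) = 0.000-0.6864j S between n0,n1
  Y(L4) = 0.000-1.084j S between n1,n2
  Y(R10) = 0.4695+0.000j S between n1,n0
  V1: constraint V(n3)−V(n4) = 19
Assemble and solve the 8×8 MNA system:
  V(n1)=-0.01752-3.433e-06j  V(n2)=-0.1915-0.2408j  V(n3)=8.017+7.437j  V(n4)=-10.98+7.437j  V(n5)=0.6694+1.108j  V(n6)=-0.005327+0.2668j  V(n7)=8.298+2.432j
  i(V1)=-2.352-1.997j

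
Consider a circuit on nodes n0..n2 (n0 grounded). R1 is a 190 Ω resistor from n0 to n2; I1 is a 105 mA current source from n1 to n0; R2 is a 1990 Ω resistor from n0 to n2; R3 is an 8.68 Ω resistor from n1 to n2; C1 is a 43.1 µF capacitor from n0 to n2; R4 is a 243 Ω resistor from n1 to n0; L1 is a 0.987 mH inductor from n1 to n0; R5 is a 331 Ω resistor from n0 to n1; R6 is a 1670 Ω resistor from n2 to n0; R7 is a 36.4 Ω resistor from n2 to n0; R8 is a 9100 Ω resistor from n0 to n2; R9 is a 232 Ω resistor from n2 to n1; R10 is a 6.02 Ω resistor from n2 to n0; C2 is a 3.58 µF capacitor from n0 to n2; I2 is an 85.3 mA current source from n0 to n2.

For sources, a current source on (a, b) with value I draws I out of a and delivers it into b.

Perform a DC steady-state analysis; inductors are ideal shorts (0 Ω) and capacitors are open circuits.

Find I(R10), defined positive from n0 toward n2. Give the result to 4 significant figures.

Element admittances at DC:
  Y(R1) = 0.005263 S between n0,n2
  I1: injects 0.105 A into n0 (from n1)
  Y(R2) = 0.0005025 S between n0,n2
  Y(R3) = 0.1152 S between n1,n2
  Y(C1) = 0.000 S between n0,n2
  Y(R4) = 0.004115 S between n1,n0
  L1: short n1↔n0 (DC inductor)
  Y(R5) = 0.003021 S between n0,n1
  Y(R6) = 0.0005988 S between n2,n0
  Y(R7) = 0.02747 S between n2,n0
  Y(R8) = 0.0001099 S between n0,n2
  Y(R9) = 0.004310 S between n2,n1
  Y(R10) = 0.1661 S between n2,n0
  Y(C2) = 0.000 S between n0,n2
  I2: injects 0.0853 A into n2 (from n0)
Assemble and solve the 3×3 MNA system:
  V(n1)=0.000  V(n2)=0.2669
  i(L1)=-0.07310

-0.04434 A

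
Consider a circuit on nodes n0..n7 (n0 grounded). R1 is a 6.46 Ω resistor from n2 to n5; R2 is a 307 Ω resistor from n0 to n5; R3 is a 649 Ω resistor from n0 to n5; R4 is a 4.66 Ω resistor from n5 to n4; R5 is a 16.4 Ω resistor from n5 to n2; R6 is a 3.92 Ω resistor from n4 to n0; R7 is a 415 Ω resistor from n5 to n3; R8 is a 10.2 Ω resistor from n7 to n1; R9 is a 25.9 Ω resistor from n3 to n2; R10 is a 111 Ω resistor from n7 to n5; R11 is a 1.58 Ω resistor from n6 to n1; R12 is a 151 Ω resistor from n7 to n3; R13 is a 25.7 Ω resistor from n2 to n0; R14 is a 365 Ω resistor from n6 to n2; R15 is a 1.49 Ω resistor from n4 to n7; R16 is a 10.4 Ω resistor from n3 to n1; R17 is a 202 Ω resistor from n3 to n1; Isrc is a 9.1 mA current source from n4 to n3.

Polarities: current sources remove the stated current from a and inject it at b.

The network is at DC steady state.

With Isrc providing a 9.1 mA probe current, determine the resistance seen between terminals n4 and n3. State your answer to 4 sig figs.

Element admittances at DC:
  Y(R1) = 0.1548 S between n2,n5
  Y(R2) = 0.003257 S between n0,n5
  Y(R3) = 0.001541 S between n0,n5
  Y(R4) = 0.2146 S between n5,n4
  Y(R5) = 0.06098 S between n5,n2
  Y(R6) = 0.2551 S between n4,n0
  Y(R7) = 0.002410 S between n5,n3
  Y(R8) = 0.09804 S between n7,n1
  Y(R9) = 0.03861 S between n3,n2
  Y(R10) = 0.009009 S between n7,n5
  Y(R11) = 0.6329 S between n6,n1
  Y(R12) = 0.006623 S between n7,n3
  Y(R13) = 0.03891 S between n2,n0
  Y(R14) = 0.002740 S between n6,n2
  Y(R15) = 0.6711 S between n4,n7
  Y(R16) = 0.09615 S between n3,n1
  Y(R17) = 0.004950 S between n3,n1
  Isrc: injects 0.0091 A into n3 (from n4)
Assemble and solve the 7×7 MNA system:
  V(n1)=0.05492  V(n2)=0.02072  V(n3)=0.1043  V(n4)=-0.003331  V(n5)=0.009073  V(n6)=0.05477  V(n7)=0.004996

R_eq = 11.82 Ω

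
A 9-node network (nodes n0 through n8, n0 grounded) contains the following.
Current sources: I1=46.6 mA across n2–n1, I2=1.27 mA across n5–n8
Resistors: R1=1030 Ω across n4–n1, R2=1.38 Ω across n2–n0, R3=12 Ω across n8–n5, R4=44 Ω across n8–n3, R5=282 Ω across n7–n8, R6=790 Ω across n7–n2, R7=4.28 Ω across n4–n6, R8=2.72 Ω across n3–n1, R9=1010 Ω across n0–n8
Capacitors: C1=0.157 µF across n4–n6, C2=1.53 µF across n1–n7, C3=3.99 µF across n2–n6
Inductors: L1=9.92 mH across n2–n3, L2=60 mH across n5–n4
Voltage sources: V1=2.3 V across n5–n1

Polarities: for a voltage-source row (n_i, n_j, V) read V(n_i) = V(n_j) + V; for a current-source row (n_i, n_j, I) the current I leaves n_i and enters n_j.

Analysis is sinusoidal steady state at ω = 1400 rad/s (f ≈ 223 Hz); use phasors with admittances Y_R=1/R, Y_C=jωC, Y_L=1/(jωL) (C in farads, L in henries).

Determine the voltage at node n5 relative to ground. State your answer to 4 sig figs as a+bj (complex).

Apply KCL at each of the 8 non-ground nodes and solve the resulting linear system.
Node n1: branches {I1, R1, C2, R8, V1} → V_1 = 0.4018+0.5237j
Node n2: branches {I1, R2, L1, R6, C3} → V_2 = -0.002967-0.0007049j
Node n3: branches {L1, R4, R8} → V_3 = 0.3947+0.5966j
Node n4: branches {R1, C1, L2, R7} → V_4 = 5.039+0.1682j
Node n5: branches {I2, R3, L2, V1} → V_5 = 2.702+0.5237j
Node n6: branches {C1, R7, C3} → V_6 = 5.040+0.04765j
Node n7: branches {C2, R5, R6} → V_7 = 1.348-0.04122j
Node n8: branches {I2, R3, R4, R5, R9} → V_8 = 2.172+0.5159j
Source currents: i(V1)=-0.04969-0.02848j

2.702+0.5237j V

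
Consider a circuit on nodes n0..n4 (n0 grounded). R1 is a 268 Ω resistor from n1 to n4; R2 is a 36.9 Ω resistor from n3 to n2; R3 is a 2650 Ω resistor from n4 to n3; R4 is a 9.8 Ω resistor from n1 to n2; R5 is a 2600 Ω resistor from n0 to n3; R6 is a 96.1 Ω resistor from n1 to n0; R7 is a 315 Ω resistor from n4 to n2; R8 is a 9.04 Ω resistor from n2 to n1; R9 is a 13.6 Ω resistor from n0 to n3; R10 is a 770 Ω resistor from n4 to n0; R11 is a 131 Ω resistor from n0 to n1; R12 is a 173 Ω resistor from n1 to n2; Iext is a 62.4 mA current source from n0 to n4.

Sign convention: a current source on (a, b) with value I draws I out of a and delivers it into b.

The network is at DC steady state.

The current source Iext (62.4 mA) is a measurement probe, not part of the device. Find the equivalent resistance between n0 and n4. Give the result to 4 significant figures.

Element admittances at DC:
  Y(R1) = 0.003731 S between n1,n4
  Y(R2) = 0.02710 S between n3,n2
  Y(R3) = 0.0003774 S between n4,n3
  Y(R4) = 0.1020 S between n1,n2
  Y(R5) = 0.0003846 S between n0,n3
  Y(R6) = 0.01041 S between n1,n0
  Y(R7) = 0.003175 S between n4,n2
  Y(R8) = 0.1106 S between n2,n1
  Y(R9) = 0.07353 S between n0,n3
  Y(R10) = 0.001299 S between n4,n0
  Y(R11) = 0.007634 S between n0,n1
  Y(R12) = 0.005780 S between n1,n2
  Iext: injects 0.0624 A into n4 (from n0)
Assemble and solve the 4×4 MNA system:
  V(n1)=1.310  V(n2)=1.298  V(n3)=0.3780  V(n4)=8.337

R_eq = 133.6 Ω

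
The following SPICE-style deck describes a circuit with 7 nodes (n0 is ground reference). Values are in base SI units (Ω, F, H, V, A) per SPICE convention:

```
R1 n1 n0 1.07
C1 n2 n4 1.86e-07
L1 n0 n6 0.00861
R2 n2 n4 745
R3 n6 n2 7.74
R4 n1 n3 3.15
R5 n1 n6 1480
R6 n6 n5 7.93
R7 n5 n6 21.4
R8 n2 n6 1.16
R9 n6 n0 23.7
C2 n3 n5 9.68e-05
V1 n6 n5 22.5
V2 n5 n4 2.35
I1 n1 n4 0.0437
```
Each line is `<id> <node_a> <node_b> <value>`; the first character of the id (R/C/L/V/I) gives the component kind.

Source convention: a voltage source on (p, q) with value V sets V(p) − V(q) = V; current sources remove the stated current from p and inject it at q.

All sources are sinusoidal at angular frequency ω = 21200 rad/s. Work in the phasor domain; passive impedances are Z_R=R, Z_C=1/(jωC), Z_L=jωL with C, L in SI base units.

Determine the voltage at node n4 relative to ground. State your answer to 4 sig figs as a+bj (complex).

-5.653+0.6998j V

Apply KCL at each of the 6 non-ground nodes and solve the resulting linear system.
Node n1: branches {R1, R4, R5, I1} → V_1 = -0.8708+0.08094j
Node n2: branches {C1, R2, R3, R8} → V_2 = 19.16+0.6012j
Node n3: branches {R4, C2} → V_3 = -3.339+0.3179j
Node n4: branches {C1, R2, V2, I1} → V_4 = -5.653+0.6998j
Node n5: branches {R6, R7, C2, V1, V2} → V_5 = -3.303+0.6998j
Node n6: branches {L1, R3, R5, R6, R7, R8, R9, V1} → V_6 = 19.20+0.6998j
Source currents: i(V1)=-4.750-0.02250j, i(V2)=-0.07740-0.09772j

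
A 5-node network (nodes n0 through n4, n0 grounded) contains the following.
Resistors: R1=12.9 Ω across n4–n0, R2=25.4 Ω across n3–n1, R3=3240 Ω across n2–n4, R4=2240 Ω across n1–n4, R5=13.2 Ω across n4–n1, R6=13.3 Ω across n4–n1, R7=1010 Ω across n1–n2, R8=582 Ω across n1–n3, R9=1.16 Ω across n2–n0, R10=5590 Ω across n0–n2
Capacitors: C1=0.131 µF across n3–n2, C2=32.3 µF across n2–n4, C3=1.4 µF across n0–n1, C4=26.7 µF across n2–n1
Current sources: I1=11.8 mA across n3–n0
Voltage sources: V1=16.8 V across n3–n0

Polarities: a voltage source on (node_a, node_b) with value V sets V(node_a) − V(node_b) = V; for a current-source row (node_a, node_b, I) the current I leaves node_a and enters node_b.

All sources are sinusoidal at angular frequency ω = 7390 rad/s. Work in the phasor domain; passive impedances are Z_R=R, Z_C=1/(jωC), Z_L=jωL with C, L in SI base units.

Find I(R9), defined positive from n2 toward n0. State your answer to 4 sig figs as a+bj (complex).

Apply KCL at each of the 4 non-ground nodes and solve the resulting linear system.
Node n1: branches {R2, R4, R5, C3, R6, R7, C4, R8} → V_1 = 1.746-1.749j
Node n2: branches {R3, C1, C2, R7, C4, R9, R10} → V_2 = 0.6736+0.1451j
Node n3: branches {R2, C1, I1, R8, V1} → V_3 = 16.80+0.000j
Node n4: branches {R1, R3, R4, R5, C2, R6} → V_4 = 0.2548-0.7185j
Source currents: i(V1)=-0.6305-0.08746j

0.5807+0.1251j A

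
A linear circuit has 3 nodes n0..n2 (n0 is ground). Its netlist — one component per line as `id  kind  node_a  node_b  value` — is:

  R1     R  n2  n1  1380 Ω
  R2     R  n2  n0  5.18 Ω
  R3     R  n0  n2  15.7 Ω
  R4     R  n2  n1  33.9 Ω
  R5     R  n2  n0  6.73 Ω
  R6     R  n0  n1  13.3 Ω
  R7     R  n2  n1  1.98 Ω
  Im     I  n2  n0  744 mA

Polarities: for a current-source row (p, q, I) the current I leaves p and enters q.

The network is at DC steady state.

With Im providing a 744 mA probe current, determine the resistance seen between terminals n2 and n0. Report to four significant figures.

R_eq = 2.122 Ω

MNA unknowns: 2 node voltages V₁..V_2
R1: Y=0.0007246 on G[2,1]
R2: Y=0.1931 on G[2,0]
R3: Y=0.06369 on G[0,2]
R4: Y=0.02950 on G[2,1]
R5: Y=0.1486 on G[2,0]
R6: Y=0.07519 on G[0,1]
R7: Y=0.5051 on G[2,1]
Im: z[2]−=0.744, z[0]+=0.744
solve → V1=-1.384, V2=-1.579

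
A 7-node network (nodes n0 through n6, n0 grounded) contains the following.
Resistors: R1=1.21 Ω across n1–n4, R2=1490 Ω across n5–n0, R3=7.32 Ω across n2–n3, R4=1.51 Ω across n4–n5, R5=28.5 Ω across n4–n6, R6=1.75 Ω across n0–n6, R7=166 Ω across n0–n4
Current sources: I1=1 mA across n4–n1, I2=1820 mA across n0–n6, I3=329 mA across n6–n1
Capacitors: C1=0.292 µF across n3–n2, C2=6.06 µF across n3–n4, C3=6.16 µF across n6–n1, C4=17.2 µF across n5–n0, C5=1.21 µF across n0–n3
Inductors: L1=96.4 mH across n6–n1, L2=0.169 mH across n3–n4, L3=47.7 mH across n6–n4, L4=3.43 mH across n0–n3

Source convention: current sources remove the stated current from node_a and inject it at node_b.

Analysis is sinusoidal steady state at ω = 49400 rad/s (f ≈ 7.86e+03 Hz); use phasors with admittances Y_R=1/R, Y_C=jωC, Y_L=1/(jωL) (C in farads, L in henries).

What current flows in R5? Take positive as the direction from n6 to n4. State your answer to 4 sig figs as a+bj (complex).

MNA unknowns: 6 node voltages V₁..V_6
R1: Y=0.8264+0.000j on G[1,4]
I1: z[4]−=0.001, z[1]+=0.001
R2: Y=0.0006711+0.000j on G[5,0]
C1: Y=0.000+0.01442j on G[3,2]
C2: Y=0.000+0.2994j on G[3,4]
R3: Y=0.1366+0.000j on G[2,3]
L1: Y=0.000-0.0002100j on G[6,1]
C3: Y=0.000+0.3043j on G[6,1]
L2: Y=0.000-0.1198j on G[3,4]
I2: z[0]−=1.82, z[6]+=1.82
R4: Y=0.6623+0.000j on G[4,5]
R5: Y=0.03509+0.000j on G[4,6]
L3: Y=0.000-0.0004244j on G[6,4]
C4: Y=0.000+0.8497j on G[5,0]
R6: Y=0.5714+0.000j on G[0,6]
R7: Y=0.006024+0.000j on G[0,4]
L4: Y=0.000-0.005902j on G[0,3]
C5: Y=0.000+0.05977j on G[0,3]
I3: z[6]−=0.329, z[1]+=0.329
solve → V1=1.519+0.01142j, V2=0.7421-0.2134j, V3=0.7421-0.2134j, V4=0.9647-0.2774j, V5=0.2302-0.5722j, V6=2.304-0.4087j

0.04698-0.004606j A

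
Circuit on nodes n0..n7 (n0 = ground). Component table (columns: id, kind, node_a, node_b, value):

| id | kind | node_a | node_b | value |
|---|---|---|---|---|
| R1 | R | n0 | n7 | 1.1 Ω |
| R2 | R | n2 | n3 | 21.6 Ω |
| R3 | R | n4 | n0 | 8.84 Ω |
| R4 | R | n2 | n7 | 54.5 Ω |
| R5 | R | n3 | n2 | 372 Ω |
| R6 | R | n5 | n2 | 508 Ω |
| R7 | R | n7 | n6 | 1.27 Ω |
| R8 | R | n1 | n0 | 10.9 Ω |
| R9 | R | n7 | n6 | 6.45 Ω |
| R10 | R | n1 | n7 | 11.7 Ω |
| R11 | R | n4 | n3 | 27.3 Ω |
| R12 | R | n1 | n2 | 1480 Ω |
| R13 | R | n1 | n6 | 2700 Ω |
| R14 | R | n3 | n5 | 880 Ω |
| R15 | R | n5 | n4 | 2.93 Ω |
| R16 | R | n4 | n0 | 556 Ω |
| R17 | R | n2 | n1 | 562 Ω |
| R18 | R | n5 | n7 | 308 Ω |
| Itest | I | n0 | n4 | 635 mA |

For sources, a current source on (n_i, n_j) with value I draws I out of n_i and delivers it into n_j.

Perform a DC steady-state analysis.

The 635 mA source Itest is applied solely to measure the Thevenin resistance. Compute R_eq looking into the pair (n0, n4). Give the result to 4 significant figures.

Apply KCL at each of the 7 non-ground nodes and solve the resulting linear system.
Node n1: branches {R8, R10, R12, R13, R17} → V_1 = 0.06869
Node n2: branches {R2, R4, R5, R6, R12, R17} → V_2 = 2.631
Node n3: branches {R2, R5, R11, R14} → V_3 = 3.629
Node n4: branches {R3, R11, R15, R16, Itest} → V_4 = 4.926
Node n5: branches {R6, R14, R15, R18} → V_5 = 4.864
Node n6: branches {R7, R9, R13} → V_6 = 0.06882
Node n7: branches {R1, R4, R7, R9, R10, R18} → V_7 = 0.06882

R_eq = 7.758 Ω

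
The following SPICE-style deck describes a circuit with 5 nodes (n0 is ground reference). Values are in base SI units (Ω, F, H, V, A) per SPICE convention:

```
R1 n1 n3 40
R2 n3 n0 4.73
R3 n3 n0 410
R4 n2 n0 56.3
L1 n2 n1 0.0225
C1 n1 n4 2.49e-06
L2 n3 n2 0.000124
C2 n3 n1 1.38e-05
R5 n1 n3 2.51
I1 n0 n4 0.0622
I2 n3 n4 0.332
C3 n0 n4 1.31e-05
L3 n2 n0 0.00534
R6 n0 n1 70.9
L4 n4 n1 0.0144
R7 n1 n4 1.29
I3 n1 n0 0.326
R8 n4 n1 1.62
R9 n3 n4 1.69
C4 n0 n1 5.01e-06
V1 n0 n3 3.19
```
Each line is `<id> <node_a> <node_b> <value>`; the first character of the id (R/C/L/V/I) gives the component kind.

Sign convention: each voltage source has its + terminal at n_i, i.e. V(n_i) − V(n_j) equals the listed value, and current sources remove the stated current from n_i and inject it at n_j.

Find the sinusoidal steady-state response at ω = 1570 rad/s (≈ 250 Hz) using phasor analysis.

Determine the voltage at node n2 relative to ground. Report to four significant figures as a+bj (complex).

-3.118+0.01088j V

Apply KCL at each of the 4 non-ground nodes and solve the resulting linear system.
Node n1: branches {R1, L1, C1, C2, R5, R6, L4, R7, I3, R8, C4} → V_1 = -3.193+0.07487j
Node n2: branches {R4, L1, L2, L3} → V_2 = -3.118+0.01088j
Node n3: branches {R1, R2, R3, L2, C2, R5, I2, R9, V1} → V_3 = -3.190+0.000j
Node n4: branches {C1, I1, I2, C3, L4, R7, R8, R9} → V_4 = -2.993+0.08763j
Source currents: i(V1)=-0.5199+0.2865j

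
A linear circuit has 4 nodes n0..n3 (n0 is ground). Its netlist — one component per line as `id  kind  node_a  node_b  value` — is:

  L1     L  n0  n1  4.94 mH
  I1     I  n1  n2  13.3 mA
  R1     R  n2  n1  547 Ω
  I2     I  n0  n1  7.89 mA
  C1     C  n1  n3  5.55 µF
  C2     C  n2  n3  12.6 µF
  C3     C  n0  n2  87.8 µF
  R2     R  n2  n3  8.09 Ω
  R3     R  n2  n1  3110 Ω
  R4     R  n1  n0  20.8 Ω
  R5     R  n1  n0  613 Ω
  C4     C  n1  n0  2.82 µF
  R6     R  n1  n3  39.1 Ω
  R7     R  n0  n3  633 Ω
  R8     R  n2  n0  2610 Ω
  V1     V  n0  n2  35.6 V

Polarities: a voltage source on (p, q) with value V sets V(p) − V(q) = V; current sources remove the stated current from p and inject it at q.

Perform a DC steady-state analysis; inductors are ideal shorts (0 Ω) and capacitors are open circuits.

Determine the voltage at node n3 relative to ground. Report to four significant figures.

-29.19 V

Apply KCL at each of the 3 non-ground nodes and solve the resulting linear system.
Node n1: branches {L1, I1, R1, I2, C1, R3, R4, R5, C4, R6} → V_1 = 0.000
Node n2: branches {I1, R1, C2, C3, R2, R3, R8, V1} → V_2 = -35.60
Node n3: branches {C1, C2, R2, R6, R7} → V_3 = -29.19
Source currents: i(L1)=0.8284, i(V1)=-0.8961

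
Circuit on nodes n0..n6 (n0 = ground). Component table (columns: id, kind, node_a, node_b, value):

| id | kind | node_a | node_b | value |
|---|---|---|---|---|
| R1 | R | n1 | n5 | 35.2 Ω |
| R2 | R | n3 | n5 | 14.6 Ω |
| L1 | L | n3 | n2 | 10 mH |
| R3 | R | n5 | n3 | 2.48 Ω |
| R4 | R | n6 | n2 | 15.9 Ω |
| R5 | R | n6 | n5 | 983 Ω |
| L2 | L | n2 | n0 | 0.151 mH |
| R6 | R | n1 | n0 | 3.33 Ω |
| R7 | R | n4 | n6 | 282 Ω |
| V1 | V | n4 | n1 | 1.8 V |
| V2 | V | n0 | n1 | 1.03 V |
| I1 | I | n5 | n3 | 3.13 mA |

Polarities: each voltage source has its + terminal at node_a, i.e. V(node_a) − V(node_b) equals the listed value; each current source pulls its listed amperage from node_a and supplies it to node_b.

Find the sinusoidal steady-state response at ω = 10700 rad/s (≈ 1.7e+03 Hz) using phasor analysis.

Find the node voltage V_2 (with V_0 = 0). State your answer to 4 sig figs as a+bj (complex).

-0.01280-0.001617j V

MNA unknowns: 6 node voltages V₁..V_6 plus 2 source currents (V1, V2)
R1: Y=0.02841+0.000j on G[1,5]
R2: Y=0.06849+0.000j on G[3,5]
L1: Y=0.000-0.009346j on G[3,2]
R3: Y=0.4032+0.000j on G[5,3]
R4: Y=0.06289+0.000j on G[6,2]
R5: Y=0.001017+0.000j on G[6,5]
L2: Y=0.000-0.6189j on G[2,0]
R6: Y=0.3003+0.000j on G[1,0]
R7: Y=0.003546+0.000j on G[4,6]
V1: row V4−V1=1.8, i_V1 at 4,1
V2: row V0−V1=1.03, i_V2 at 0,1
I1: z[5]−=0.00313, z[3]+=0.00313
solve → V1=-1.030+0.000j, V2=-0.01280-0.001617j, V3=-0.8881-0.2955j, V4=0.7700+0.000j, V5=-0.9005-0.2782j, V6=0.01496-0.005703j
aux → i_V1=-0.002677-2.022e-05j, i_V2=-0.3103+0.007923j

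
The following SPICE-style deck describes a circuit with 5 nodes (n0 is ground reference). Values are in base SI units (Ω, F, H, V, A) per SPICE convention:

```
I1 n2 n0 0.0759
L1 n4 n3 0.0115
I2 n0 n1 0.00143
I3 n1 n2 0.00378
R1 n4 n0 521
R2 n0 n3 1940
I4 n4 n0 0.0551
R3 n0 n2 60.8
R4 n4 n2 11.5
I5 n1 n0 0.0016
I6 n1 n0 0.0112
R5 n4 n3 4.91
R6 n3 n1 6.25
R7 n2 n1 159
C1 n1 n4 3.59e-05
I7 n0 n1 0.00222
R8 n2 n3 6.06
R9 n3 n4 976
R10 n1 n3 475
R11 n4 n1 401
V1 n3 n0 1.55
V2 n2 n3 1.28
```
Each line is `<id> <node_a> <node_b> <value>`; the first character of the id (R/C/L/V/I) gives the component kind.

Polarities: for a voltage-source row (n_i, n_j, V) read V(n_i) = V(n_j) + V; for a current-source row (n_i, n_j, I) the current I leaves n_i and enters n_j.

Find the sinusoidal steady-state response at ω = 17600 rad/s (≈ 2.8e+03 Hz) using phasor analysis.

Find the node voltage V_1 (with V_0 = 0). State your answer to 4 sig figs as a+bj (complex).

1.651+0.02311j V

Apply KCL at each of the 4 non-ground nodes and solve the resulting linear system.
Node n1: branches {I2, I3, I5, I6, R6, R7, C1, I7, R10, R11} → V_1 = 1.651+0.02311j
Node n2: branches {I1, I3, R3, R4, R7, R8, V2} → V_2 = 2.830+0.000j
Node n3: branches {L1, R2, R5, R6, R8, R9, R10, V1, V2} → V_3 = 1.550+0.000j
Node n4: branches {L1, R1, I4, R4, R5, C1, R9, R11} → V_4 = 1.657-0.01145j
Source currents: i(V1)=-0.1907+2.198e-05j, i(V2)=-0.4393-0.0008505j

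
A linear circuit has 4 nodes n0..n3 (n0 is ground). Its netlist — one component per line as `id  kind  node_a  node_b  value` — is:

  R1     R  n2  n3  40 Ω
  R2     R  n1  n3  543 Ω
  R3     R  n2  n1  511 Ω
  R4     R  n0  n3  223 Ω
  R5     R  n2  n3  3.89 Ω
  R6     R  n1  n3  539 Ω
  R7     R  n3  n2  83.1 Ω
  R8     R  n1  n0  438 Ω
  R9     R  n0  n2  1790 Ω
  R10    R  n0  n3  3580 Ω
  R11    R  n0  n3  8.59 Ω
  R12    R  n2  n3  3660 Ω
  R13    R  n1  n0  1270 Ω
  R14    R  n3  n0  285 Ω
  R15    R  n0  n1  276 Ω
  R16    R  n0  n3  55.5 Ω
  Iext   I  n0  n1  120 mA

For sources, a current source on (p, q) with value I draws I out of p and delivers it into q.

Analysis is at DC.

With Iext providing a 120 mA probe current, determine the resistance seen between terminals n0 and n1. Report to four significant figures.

Element admittances at DC:
  Y(R1) = 0.02500 S between n2,n3
  Y(R2) = 0.001842 S between n1,n3
  Y(R3) = 0.001957 S between n2,n1
  Y(R4) = 0.004484 S between n0,n3
  Y(R5) = 0.2571 S between n2,n3
  Y(R6) = 0.001855 S between n1,n3
  Y(R7) = 0.01203 S between n3,n2
  Y(R8) = 0.002283 S between n1,n0
  Y(R9) = 0.0005587 S between n0,n2
  Y(R10) = 0.0002793 S between n0,n3
  Y(R11) = 0.1164 S between n0,n3
  Y(R12) = 0.0002732 S between n2,n3
  Y(R13) = 0.0007874 S between n1,n0
  Y(R14) = 0.003509 S between n3,n0
  Y(R15) = 0.003623 S between n0,n1
  Y(R16) = 0.01802 S between n0,n3
  Iext: injects 0.12 A into n1 (from n0)
Assemble and solve the 3×3 MNA system:
  V(n1)=9.900  V(n2)=0.4369  V(n3)=0.3748

R_eq = 82.50 Ω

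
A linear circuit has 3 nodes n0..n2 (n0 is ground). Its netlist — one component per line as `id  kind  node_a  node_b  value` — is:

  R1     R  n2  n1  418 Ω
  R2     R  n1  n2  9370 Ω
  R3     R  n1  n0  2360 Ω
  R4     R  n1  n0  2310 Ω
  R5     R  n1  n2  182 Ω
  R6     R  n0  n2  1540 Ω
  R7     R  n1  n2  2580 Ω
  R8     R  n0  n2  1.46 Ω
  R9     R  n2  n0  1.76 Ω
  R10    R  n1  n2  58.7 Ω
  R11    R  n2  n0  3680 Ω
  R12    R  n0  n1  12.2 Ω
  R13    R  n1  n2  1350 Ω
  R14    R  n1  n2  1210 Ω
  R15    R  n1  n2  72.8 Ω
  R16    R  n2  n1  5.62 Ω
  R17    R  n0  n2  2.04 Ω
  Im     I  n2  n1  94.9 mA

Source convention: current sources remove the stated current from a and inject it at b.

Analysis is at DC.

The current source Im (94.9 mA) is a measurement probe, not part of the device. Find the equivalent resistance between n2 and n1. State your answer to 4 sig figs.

R_eq = 3.359 Ω

Apply KCL at each of the 2 non-ground nodes and solve the resulting linear system.
Node n1: branches {R1, R2, R3, R4, R5, R7, R10, R12, R13, R14, R15, R16, Im} → V_1 = 0.3043
Node n2: branches {R1, R2, R5, R6, R7, R8, R9, R10, R11, R13, R14, R15, R16, R17, Im} → V_2 = -0.01445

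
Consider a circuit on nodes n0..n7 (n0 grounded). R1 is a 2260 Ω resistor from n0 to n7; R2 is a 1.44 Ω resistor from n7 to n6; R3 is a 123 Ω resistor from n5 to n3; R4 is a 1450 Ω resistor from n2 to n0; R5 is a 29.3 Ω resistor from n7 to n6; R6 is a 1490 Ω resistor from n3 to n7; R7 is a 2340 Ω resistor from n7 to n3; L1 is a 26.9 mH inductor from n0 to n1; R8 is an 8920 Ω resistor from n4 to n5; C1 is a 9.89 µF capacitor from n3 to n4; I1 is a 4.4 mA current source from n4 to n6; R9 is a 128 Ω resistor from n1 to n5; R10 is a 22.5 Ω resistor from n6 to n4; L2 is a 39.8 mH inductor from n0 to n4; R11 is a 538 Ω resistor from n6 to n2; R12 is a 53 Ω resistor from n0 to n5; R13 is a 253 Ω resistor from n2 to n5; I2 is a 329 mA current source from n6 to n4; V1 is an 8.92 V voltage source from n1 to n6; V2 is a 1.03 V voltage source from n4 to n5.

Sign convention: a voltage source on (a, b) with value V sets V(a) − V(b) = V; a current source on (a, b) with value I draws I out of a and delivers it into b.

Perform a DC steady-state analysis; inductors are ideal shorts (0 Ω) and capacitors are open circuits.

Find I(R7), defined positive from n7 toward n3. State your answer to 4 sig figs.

Element admittances at DC:
  Y(R1) = 0.0004425 S between n0,n7
  Y(R2) = 0.6944 S between n7,n6
  Y(R3) = 0.008130 S between n5,n3
  Y(R4) = 0.0006897 S between n2,n0
  Y(R5) = 0.03413 S between n7,n6
  Y(R6) = 0.0006711 S between n3,n7
  Y(R7) = 0.0004274 S between n7,n3
  L1: short n0↔n1 (DC inductor)
  Y(R8) = 0.0001121 S between n4,n5
  Y(C1) = 0.000 S between n3,n4
  I1: injects 0.0044 A into n6 (from n4)
  Y(R9) = 0.007812 S between n1,n5
  Y(R10) = 0.04444 S between n6,n4
  L2: short n0↔n4 (DC inductor)
  Y(R11) = 0.001859 S between n6,n2
  Y(R12) = 0.01887 S between n0,n5
  Y(R13) = 0.003953 S between n2,n5
  I2: injects 0.329 A into n4 (from n6)
  V1: constraint V(n1)−V(n6) = 8.92
  V2: constraint V(n4)−V(n5) = 1.03
Assemble and solve the 11×11 MNA system:
  V(n1)=0.000  V(n2)=-3.177  V(n3)=-1.967  V(n4)=0.000  V(n5)=-1.030  V(n6)=-8.920  V(n7)=-8.904
  i(L1)=-0.08603  i(L2)=0.06047  i(V1)=-0.09408  i(V2)=-0.01149

-0.002964 A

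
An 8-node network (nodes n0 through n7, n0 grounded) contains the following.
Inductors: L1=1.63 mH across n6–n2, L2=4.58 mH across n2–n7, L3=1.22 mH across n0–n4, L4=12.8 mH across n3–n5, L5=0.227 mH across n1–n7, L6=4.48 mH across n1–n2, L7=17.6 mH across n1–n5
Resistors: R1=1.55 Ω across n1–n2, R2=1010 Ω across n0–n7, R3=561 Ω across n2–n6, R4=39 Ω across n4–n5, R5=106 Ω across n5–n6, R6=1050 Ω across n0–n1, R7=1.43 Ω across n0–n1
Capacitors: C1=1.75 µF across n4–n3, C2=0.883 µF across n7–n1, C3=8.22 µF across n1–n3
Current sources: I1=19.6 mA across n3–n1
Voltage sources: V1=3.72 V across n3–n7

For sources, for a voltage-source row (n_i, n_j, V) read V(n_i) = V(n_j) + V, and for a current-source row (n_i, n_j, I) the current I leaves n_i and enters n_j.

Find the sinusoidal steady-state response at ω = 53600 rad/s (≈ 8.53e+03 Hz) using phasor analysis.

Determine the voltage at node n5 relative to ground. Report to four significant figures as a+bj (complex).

MNA unknowns: 7 node voltages V₁..V_7 plus 1 source current (V1)
L1: Y=0.000-0.01145j on G[6,2]
R1: Y=0.6452+0.000j on G[1,2]
L2: Y=0.000-0.004074j on G[2,7]
L3: Y=0.000-0.01529j on G[0,4]
R2: Y=0.0009901+0.000j on G[0,7]
L4: Y=0.000-0.001458j on G[3,5]
R3: Y=0.001783+0.000j on G[2,6]
L5: Y=0.000-0.08219j on G[1,7]
L6: Y=0.000-0.004164j on G[1,2]
C1: Y=0.000+0.09380j on G[4,3]
R4: Y=0.02564+0.000j on G[4,5]
R5: Y=0.009434+0.000j on G[5,6]
C2: Y=0.000+0.04733j on G[7,1]
C3: Y=0.000+0.4406j on G[1,3]
I1: z[3]−=0.0196, z[1]+=0.0196
R6: Y=0.0009524+0.000j on G[0,1]
R7: Y=0.6993+0.000j on G[0,1]
L7: Y=0.000-0.001060j on G[1,5]
V1: row V3−V7=3.72, i_V1 at 3,7
solve → V1=0.005926-0.01024j, V2=0.002112+0.01721j, V3=-0.3760+0.02192j, V4=-0.4673-0.006183j, V5=-0.3682-0.06147j, V6=-0.1174-0.1709j, V7=-4.096+0.02192j
aux → i_V1=-0.002915+0.1597j

-0.3682-0.06147j V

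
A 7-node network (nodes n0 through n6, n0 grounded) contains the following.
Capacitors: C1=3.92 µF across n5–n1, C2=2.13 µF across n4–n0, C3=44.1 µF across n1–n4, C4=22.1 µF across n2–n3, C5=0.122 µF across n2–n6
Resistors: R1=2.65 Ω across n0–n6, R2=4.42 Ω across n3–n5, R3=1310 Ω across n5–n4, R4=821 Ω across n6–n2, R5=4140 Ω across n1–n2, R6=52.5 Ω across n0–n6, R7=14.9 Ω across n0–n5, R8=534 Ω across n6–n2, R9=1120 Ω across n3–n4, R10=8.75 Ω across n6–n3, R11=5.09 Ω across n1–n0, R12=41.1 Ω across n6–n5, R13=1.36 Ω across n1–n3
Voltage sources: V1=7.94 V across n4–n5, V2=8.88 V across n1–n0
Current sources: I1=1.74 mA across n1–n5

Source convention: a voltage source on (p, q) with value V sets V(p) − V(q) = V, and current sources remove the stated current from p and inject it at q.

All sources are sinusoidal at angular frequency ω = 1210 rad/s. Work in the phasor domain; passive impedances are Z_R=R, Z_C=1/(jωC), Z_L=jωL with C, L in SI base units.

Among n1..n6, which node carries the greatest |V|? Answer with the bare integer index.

4

Apply KCL at each of the 6 non-ground nodes and solve the resulting linear system.
Node n1: branches {C1, R5, C3, R11, R13, V2, I1} → V_1 = 8.880+0.000j
Node n2: branches {R4, R5, R8, C4, C5} → V_2 = 7.255+0.4054j
Node n3: branches {R2, R9, R10, C4, R13} → V_3 = 7.344-0.2035j
Node n4: branches {C2, R3, C3, R9, V1} → V_4 = 13.13-0.9136j
Node n5: branches {C1, R2, R3, R7, R12, V1, I1} → V_5 = 5.186-0.9136j
Node n6: branches {R1, R4, R6, R8, R10, C5, R12} → V_6 = 1.836-0.08072j
Source currents: i(V1)=-0.06233-0.2598j, i(V2)=-2.823+0.05948j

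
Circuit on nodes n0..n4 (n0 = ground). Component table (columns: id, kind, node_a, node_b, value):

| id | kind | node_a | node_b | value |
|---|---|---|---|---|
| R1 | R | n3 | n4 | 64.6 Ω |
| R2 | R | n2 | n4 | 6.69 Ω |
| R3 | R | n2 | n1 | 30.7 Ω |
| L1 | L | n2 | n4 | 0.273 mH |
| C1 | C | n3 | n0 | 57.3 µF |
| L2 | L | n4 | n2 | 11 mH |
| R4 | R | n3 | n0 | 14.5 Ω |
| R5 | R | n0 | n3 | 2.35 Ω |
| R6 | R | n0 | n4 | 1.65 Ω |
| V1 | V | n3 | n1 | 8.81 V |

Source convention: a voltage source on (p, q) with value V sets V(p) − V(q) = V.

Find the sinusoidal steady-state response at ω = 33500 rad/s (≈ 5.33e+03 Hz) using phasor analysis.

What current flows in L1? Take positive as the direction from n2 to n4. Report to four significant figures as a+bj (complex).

-0.07541+0.1180j A

Apply KCL at each of the 4 non-ground nodes and solve the resulting linear system.
Node n1: branches {R3, V1} → V_1 = -8.788-0.1155j
Node n2: branches {R2, R3, L1, L2} → V_2 = -1.463-0.6638j
Node n3: branches {R1, C1, R4, R5, V1} → V_3 = 0.02159-0.1155j
Node n4: branches {R1, R2, L1, L2, R6} → V_4 = -0.3834+0.02586j
Source currents: i(V1)=-0.2386+0.01786j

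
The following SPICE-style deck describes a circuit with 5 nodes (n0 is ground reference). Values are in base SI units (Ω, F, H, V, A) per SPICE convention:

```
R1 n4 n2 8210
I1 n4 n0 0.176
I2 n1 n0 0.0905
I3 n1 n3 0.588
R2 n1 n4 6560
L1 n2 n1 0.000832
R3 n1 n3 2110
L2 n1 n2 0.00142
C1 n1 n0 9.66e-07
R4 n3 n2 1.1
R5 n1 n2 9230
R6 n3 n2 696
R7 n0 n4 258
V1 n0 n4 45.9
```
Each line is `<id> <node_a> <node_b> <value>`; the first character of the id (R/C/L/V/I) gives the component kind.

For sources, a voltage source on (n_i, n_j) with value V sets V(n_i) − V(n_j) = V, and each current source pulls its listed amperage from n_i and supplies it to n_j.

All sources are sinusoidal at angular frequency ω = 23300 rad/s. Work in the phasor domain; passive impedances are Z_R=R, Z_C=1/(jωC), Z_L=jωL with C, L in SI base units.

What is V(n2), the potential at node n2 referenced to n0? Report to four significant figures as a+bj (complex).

Element admittances at ω=23300 rad/s:
  Y(R1) = 0.0001218+0.000j S between n4,n2
  I1: injects 0.176 A into n0 (from n4)
  I2: injects 0.0905 A into n0 (from n1)
  I3: injects 0.588 A into n3 (from n1)
  Y(R2) = 0.0001524+0.000j S between n1,n4
  Y(L1) = 0.000-0.05158j S between n2,n1
  Y(R3) = 0.0004739+0.000j S between n1,n3
  Y(L2) = 0.000-0.03022j S between n1,n2
  Y(C1) = 0.000+0.02251j S between n1,n0
  Y(R4) = 0.9091+0.000j S between n3,n2
  Y(R5) = 0.0001083+0.000j S between n1,n2
  Y(R6) = 0.001437+0.000j S between n3,n2
  Y(R7) = 0.003876+0.000j S between n0,n4
  V1: constraint V(n0)−V(n4) = 45.9
Assemble and solve the 5×5 MNA system:
  V(n1)=-0.09430+4.579j  V(n2)=-0.02627+11.69j  V(n3)=0.6191+11.69j  V(n4)=-45.90+0.000j
  i(V1)=-0.01448-0.002122j

-0.02627+11.69j V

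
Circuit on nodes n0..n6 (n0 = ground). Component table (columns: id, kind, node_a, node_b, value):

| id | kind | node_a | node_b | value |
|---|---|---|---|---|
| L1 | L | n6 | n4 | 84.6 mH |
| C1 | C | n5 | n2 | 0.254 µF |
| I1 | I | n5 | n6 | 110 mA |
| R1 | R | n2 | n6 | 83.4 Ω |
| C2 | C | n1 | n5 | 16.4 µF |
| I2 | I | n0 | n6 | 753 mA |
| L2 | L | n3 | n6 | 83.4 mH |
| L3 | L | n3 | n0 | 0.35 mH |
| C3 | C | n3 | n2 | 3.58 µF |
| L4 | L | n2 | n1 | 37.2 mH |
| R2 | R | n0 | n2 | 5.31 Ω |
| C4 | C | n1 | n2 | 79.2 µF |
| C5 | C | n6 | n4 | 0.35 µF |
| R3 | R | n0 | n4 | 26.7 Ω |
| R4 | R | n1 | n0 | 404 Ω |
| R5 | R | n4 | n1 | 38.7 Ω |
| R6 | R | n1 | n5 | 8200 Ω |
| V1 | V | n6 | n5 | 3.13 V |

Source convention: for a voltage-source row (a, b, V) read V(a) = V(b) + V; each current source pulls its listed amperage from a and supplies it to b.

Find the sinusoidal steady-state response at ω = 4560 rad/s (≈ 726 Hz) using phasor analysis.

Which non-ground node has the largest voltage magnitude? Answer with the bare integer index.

6

Apply KCL at each of the 6 non-ground nodes and solve the resulting linear system.
Node n1: branches {C2, L4, C4, R4, R5, R6} → V_1 = 4.328-1.772j
Node n2: branches {C1, R1, C3, L4, R2, C4} → V_2 = 3.783-0.004560j
Node n3: branches {L2, L3, C3} → V_3 = -0.05922-0.04814j
Node n4: branches {L1, C5, R3, R5} → V_4 = 1.603-0.8506j
Node n5: branches {C1, I1, C2, R6, V1} → V_5 = 6.553-11.25j
Node n6: branches {L1, I1, R1, I2, L2, C5, V1} → V_6 = 9.683-11.25j
Source currents: i(V1)=0.8321+0.1685j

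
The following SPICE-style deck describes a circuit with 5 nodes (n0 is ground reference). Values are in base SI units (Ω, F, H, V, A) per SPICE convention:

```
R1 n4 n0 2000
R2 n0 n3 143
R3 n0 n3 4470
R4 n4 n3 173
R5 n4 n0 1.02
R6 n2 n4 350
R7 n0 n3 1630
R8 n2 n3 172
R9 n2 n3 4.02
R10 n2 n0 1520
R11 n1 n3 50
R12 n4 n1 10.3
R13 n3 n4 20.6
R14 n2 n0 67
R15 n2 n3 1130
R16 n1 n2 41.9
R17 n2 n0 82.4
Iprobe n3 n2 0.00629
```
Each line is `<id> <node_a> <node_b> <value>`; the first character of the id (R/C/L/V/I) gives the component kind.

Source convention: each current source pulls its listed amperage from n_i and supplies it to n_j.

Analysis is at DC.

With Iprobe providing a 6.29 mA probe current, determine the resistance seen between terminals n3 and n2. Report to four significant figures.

MNA unknowns: 4 node voltages V₁..V_4
R1: Y=0.0005000 on G[4,0]
R2: Y=0.006993 on G[0,3]
R3: Y=0.0002237 on G[0,3]
R4: Y=0.005780 on G[4,3]
R5: Y=0.9804 on G[4,0]
R6: Y=0.002857 on G[2,4]
R7: Y=0.0006135 on G[0,3]
R8: Y=0.005814 on G[2,3]
R9: Y=0.2488 on G[2,3]
R10: Y=0.0006579 on G[2,0]
R11: Y=0.02000 on G[1,3]
R12: Y=0.09709 on G[4,1]
R13: Y=0.04854 on G[3,4]
R14: Y=0.01493 on G[2,0]
R15: Y=0.0008850 on G[2,3]
R16: Y=0.02387 on G[1,2]
R17: Y=0.01214 on G[2,0]
Iprobe: z[3]−=0.00629, z[2]+=0.00629
solve → V1=0.0008207, V2=0.01329, V3=-0.008579, V4=-0.0003069

R_eq = 3.476 Ω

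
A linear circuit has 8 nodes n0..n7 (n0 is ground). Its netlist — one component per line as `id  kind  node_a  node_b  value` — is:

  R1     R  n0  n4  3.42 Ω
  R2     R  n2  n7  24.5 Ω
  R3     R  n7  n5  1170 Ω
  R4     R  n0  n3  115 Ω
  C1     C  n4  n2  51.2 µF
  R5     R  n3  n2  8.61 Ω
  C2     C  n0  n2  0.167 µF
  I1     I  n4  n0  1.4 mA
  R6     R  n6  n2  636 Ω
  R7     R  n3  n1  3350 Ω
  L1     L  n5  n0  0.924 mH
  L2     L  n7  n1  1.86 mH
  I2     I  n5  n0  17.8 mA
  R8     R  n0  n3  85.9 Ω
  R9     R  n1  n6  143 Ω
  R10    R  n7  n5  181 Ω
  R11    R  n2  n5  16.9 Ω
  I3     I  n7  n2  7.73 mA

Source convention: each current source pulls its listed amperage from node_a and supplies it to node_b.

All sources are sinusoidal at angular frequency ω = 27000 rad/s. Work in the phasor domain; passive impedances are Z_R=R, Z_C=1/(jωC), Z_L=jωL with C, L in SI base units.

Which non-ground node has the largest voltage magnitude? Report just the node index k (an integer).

5

Apply KCL at each of the 7 non-ground nodes and solve the resulting linear system.
Node n1: branches {R7, L2, R9} → V_1 = -0.2299-0.02720j
Node n2: branches {R2, C1, R5, C2, R6, R11, I3} → V_2 = -0.04663-0.02248j
Node n3: branches {R4, R5, R7, R8} → V_3 = -0.04010-0.01914j
Node n4: branches {R1, C1, I1} → V_4 = -0.04029-0.02999j
Node n5: branches {R3, L1, I2, R10, R11} → V_5 = -0.2337-0.1673j
Node n6: branches {R6, R9} → V_6 = -0.1963-0.02634j
Node n7: branches {R2, R3, L2, R10, I3} → V_7 = -0.2295-0.04187j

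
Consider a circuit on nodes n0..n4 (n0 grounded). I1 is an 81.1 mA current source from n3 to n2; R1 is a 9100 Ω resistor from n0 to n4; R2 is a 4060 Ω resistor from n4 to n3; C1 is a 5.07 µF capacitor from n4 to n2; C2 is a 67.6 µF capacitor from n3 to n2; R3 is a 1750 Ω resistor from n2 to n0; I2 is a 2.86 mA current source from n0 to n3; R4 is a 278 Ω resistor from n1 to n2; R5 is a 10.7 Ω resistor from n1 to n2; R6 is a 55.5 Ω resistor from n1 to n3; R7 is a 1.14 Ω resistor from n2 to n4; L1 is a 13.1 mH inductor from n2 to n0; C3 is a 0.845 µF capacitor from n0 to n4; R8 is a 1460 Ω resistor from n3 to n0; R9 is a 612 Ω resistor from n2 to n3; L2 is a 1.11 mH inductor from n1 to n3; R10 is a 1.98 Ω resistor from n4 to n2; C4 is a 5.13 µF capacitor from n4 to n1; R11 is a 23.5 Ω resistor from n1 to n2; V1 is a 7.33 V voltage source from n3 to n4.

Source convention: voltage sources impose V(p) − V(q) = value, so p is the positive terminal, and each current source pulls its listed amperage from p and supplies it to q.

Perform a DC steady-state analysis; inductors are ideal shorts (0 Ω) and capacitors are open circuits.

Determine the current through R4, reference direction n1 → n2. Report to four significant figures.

0.02373 A

MNA unknowns: 4 node voltages V₁..V_4 plus 3 source currents (L1, L2, V1)
I1: z[3]−=0.0811, z[2]+=0.0811
R1: Y=0.0001099 on G[0,4]
R2: Y=0.0002463 on G[4,3]
C1: Y=0.000 on G[4,2]
C2: Y=0.000 on G[3,2]
R3: Y=0.0005714 on G[2,0]
I2: z[0]−=0.00286, z[3]+=0.00286
R4: Y=0.003597 on G[1,2]
R5: Y=0.09346 on G[1,2]
R6: Y=0.01802 on G[1,3]
R7: Y=0.8772 on G[2,4]
L1: row V2−V0=0, i_L1 at 2,0
C3: Y=0.000 on G[0,4]
R8: Y=0.0006849 on G[3,0]
R9: Y=0.001634 on G[2,3]
L2: row V1−V3=0, i_L2 at 1,3
R10: Y=0.5051 on G[4,2]
C4: Y=0.000 on G[4,1]
R11: Y=0.04255 on G[1,2]
V1: row V3−V4=7.33, i_V1 at 3,4
solve → V1=6.596, V2=0.000, V3=6.596, V4=-0.7338
aux → i_L1=-0.001577, i_L2=-0.9209, i_V1=-1.016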